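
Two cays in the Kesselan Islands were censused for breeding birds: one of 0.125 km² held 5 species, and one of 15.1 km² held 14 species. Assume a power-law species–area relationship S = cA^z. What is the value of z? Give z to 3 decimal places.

Taking logs: ln S = ln c + z ln A, so z = (ln S₂ − ln S₁)/(ln A₂ − ln A₁).
z = ln(14/5) / ln(15.1/0.125) = ln(2.8) / ln(120.8) = 1.0296 / 4.7941 = 0.2148

0.215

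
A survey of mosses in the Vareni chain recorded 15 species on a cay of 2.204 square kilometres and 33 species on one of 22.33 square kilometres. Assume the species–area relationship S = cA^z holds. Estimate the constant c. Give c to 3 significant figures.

z = ln(S₂/S₁) / ln(A₂/A₁) = ln(33/15) / ln(22.33/2.204) = 0.7885 / 2.3157 = 0.3405
c = S₁ / A₁^z = 15 / 2.204^0.3405 = 15 / 1.309 = 11.46

11.5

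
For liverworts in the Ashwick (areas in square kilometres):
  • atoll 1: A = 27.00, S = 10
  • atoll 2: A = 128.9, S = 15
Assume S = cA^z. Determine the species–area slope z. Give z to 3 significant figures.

0.259

Taking logs: ln S = ln c + z ln A, so z = (ln S₂ − ln S₁)/(ln A₂ − ln A₁).
z = ln(15/10) / ln(128.9/27) = ln(1.5) / ln(4.774) = 0.4055 / 1.5632 = 0.2594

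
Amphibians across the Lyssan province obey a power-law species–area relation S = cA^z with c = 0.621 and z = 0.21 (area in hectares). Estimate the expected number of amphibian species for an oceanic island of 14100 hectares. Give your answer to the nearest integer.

5 species

S = 0.621 × 14100^0.21 = 0.621 × 7.436 ≈ 4.618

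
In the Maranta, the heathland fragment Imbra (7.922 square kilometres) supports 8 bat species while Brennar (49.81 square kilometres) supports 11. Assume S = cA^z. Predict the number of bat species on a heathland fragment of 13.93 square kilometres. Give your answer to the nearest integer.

z = ln(11/8) / ln(49.81/7.922) = 0.3185 / 1.8386 = 0.1732
c = 8 / 7.922^0.1732 = 8 / 1.431 = 5.59
S₃ = 5.59 × 13.93^0.1732 = 5.59 × 1.578 ≈ 8.822

9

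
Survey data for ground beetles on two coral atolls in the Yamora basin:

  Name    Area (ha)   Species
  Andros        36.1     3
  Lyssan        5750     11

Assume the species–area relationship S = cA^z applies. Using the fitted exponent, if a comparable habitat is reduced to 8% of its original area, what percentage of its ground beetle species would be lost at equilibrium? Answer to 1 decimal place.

z = ln(11/3) / ln(5750/36.1) = 1.2993 / 5.0707 = 0.2562
S_new/S_old = (A_new/A_old)^z = 0.08^0.2562 = exp(0.2562 × -2.5257) = 0.5235
Fraction lost = 1 − 0.5235 = 0.4765

47.6%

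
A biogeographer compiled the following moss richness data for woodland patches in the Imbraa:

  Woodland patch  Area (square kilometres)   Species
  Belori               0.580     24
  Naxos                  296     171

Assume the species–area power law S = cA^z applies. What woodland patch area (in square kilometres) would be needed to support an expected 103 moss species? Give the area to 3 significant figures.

59.2 square kilometres

z = ln(171/24) / ln(296/0.58) = 1.9636 / 6.2351 = 0.3149
c = 24 / 0.58^0.3149 = 24 / 0.8424 = 28.49
A = (103/28.49)^(1/0.3149) ⇒ ln A = ln(3.615)/0.3149 = 4.0807
A = e^4.0807 ≈ 59.19 square kilometres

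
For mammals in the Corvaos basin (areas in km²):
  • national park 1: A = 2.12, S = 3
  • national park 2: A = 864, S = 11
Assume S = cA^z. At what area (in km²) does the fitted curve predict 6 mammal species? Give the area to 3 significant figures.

z = ln(11/3) / ln(864/2.12) = 1.2993 / 6.0102 = 0.2162
c = 3 / 2.12^0.2162 = 3 / 1.176 = 2.55
A = (6/2.55)^(1/0.2162) ⇒ ln A = ln(2.353)/0.2162 = 3.9577
A = e^3.9577 ≈ 52.34 km²

52.3 km²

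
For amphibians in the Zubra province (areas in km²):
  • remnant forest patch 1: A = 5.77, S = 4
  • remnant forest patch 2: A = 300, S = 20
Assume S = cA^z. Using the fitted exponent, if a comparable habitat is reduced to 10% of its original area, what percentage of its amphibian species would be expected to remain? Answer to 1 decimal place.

z = ln(20/4) / ln(300/5.77) = 1.6094 / 3.9511 = 0.4073
S_new/S_old = (A_new/A_old)^z = 0.1^0.4073 = exp(0.4073 × -2.3026) = 0.3914

39.1%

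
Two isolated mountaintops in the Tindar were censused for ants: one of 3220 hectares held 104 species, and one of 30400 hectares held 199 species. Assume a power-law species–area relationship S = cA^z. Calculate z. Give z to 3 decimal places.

0.289

Taking logs: ln S = ln c + z ln A, so z = (ln S₂ − ln S₁)/(ln A₂ − ln A₁).
z = ln(199/104) / ln(30400/3220) = ln(1.913) / ln(9.441) = 0.6489 / 2.2451 = 0.2890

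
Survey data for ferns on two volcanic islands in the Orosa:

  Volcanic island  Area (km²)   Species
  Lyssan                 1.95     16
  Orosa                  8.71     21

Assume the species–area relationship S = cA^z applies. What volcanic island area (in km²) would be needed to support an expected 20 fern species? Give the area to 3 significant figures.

z = ln(21/16) / ln(8.71/1.95) = 0.2719 / 1.4966 = 0.1817
c = 16 / 1.95^0.1817 = 16 / 1.129 = 14.17
A = (20/14.17)^(1/0.1817) ⇒ ln A = ln(1.411)/0.1817 = 1.8959
A = e^1.8959 ≈ 6.659 km²

6.66 km²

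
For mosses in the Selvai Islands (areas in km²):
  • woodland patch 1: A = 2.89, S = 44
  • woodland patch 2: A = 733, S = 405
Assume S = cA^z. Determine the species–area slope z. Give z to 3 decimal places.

Taking logs: ln S = ln c + z ln A, so z = (ln S₂ − ln S₁)/(ln A₂ − ln A₁).
z = ln(405/44) / ln(733/2.89) = ln(9.205) / ln(253.6) = 2.2197 / 5.5359 = 0.4010

0.401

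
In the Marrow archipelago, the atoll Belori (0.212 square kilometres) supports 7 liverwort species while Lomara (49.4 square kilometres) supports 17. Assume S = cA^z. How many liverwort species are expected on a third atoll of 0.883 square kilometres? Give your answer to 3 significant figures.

z = ln(17/7) / ln(49.4/0.212) = 0.8873 / 5.4511 = 0.1628
c = 7 / 0.212^0.1628 = 7 / 0.7769 = 9.011
S₃ = 9.011 × 0.883^0.1628 = 9.011 × 0.9799 ≈ 8.83

8.83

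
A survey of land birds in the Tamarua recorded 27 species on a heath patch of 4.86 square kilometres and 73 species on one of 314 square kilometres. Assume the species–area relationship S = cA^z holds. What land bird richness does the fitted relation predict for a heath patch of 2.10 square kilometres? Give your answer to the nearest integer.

z = ln(73/27) / ln(314/4.86) = 0.9946 / 4.1684 = 0.2386
c = 27 / 4.86^0.2386 = 27 / 1.458 = 18.51
S₃ = 18.51 × 2.1^0.2386 = 18.51 × 1.194 ≈ 22.1

22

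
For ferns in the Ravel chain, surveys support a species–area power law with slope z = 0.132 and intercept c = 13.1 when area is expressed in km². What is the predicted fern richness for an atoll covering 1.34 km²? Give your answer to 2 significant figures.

14

S = 13.1 × 1.34^0.132
ln S = ln 13.1 + 0.132 × ln 1.34 = 2.5726 + 0.132 × 0.2927 = 2.6112
S = e^2.6112 ≈ 13.62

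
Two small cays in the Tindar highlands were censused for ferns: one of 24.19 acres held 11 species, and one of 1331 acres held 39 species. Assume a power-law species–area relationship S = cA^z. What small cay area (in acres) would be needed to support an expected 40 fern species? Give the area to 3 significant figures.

1440 acres

z = ln(39/11) / ln(1331/24.19) = 1.2657 / 4.0077 = 0.3158
c = 11 / 24.19^0.3158 = 11 / 2.735 = 4.022
A = (40/4.022)^(1/0.3158) ⇒ ln A = ln(9.945)/0.3158 = 7.2739
A = e^7.2739 ≈ 1442 acres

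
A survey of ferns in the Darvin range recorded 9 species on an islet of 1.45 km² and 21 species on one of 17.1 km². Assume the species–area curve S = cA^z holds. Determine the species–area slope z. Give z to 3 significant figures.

0.343

Taking logs: ln S = ln c + z ln A, so z = (ln S₂ − ln S₁)/(ln A₂ − ln A₁).
z = ln(21/9) / ln(17.1/1.45) = ln(2.333) / ln(11.79) = 0.8473 / 2.4675 = 0.3434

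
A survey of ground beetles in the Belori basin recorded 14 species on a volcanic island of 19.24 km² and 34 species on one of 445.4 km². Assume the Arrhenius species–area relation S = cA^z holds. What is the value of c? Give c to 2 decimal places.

z = ln(S₂/S₁) / ln(A₂/A₁) = ln(34/14) / ln(445.4/19.24) = 0.8873 / 3.1420 = 0.2824
c = S₁ / A₁^z = 14 / 19.24^0.2824 = 14 / 2.305 = 6.074

6.07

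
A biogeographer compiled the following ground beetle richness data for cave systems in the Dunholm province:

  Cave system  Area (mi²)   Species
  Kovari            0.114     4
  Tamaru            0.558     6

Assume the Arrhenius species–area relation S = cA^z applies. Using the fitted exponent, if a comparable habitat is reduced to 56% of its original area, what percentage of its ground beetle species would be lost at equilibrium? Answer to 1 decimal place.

z = ln(6/4) / ln(0.558/0.114) = 0.4055 / 1.5882 = 0.2553
S_new/S_old = (A_new/A_old)^z = 0.56^0.2553 = exp(0.2553 × -0.5798) = 0.8624
Fraction lost = 1 − 0.8624 = 0.1376

13.8%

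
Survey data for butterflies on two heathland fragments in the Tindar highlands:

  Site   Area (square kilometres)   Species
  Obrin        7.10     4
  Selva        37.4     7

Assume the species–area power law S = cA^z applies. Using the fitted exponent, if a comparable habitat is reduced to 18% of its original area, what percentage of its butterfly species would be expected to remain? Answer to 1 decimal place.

z = ln(7/4) / ln(37.4/7.1) = 0.5596 / 1.6616 = 0.3368
S_new/S_old = (A_new/A_old)^z = 0.18^0.3368 = exp(0.3368 × -1.7148) = 0.5613

56.1%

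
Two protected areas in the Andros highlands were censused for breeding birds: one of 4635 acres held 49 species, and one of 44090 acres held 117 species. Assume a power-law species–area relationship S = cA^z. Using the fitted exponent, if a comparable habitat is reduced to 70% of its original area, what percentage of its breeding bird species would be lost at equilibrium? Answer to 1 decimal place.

z = ln(117/49) / ln(44090/4635) = 0.8704 / 2.2526 = 0.3864
S_new/S_old = (A_new/A_old)^z = 0.7^0.3864 = exp(0.3864 × -0.3567) = 0.8713
Fraction lost = 1 − 0.8713 = 0.1287

12.9%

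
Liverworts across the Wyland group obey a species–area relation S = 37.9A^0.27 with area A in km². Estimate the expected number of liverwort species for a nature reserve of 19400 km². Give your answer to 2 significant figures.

S = 37.9 × 19400^0.27
ln S = ln 37.9 + 0.27 × ln 19400 = 3.6350 + 0.27 × 9.8730 = 6.3007
S = e^6.3007 ≈ 544.9

540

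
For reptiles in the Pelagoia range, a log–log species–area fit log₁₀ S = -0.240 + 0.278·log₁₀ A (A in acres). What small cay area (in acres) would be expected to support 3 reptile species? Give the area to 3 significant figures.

380 acres

3 = 0.5754 × A^0.278  ⇒  A^0.278 = 3/0.5754 = 5.213
ln A = ln(5.213) / 0.278 = 1.6512 / 0.278 = 5.9397
A = e^5.9397 ≈ 379.8 acres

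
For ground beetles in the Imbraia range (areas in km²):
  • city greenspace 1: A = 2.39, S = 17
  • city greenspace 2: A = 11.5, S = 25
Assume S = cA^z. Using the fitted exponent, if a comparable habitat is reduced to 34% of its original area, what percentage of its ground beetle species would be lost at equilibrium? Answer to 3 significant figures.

23.3%

z = ln(25/17) / ln(11.5/2.39) = 0.3857 / 1.5711 = 0.2455
S_new/S_old = (A_new/A_old)^z = 0.34^0.2455 = exp(0.2455 × -1.0788) = 0.7673
Fraction lost = 1 − 0.7673 = 0.2327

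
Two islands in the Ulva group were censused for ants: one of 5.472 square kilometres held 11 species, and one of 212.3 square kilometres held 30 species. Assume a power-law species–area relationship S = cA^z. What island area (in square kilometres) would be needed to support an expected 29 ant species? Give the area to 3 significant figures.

z = ln(30/11) / ln(212.3/5.472) = 1.0033 / 3.6584 = 0.2742
c = 11 / 5.472^0.2742 = 11 / 1.594 = 6.902
A = (29/6.902)^(1/0.2742) ⇒ ln A = ln(4.202)/0.2742 = 5.2344
A = e^5.2344 ≈ 187.6 square kilometres

188 square kilometres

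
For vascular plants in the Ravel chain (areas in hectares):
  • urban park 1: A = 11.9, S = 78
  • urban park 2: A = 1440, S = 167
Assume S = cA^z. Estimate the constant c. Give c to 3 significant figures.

52.6

z = ln(S₂/S₁) / ln(A₂/A₁) = ln(167/78) / ln(1440/11.9) = 0.7613 / 4.7959 = 0.1587
c = S₁ / A₁^z = 78 / 11.9^0.1587 = 78 / 1.482 = 52.65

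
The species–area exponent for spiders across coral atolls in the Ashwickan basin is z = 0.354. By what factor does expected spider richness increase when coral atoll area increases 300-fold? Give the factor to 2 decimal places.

7.53

S₂/S₁ = (A₂/A₁)^z = 300^0.354
ln(S₂/S₁) = 0.354 × ln 300 = 0.354 × 5.7038 = 2.0191
S₂/S₁ = e^2.0191 ≈ 7.532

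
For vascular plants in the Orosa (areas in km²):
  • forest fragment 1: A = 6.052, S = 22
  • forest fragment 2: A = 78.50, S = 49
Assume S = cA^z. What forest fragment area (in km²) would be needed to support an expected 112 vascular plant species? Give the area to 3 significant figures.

z = ln(49/22) / ln(78.5/6.052) = 0.8008 / 2.5627 = 0.3125
c = 22 / 6.052^0.3125 = 22 / 1.755 = 12.53
A = (112/12.53)^(1/0.3125) ⇒ ln A = ln(8.935)/0.3125 = 7.0087
A = e^7.0087 ≈ 1106 km²

1110 km²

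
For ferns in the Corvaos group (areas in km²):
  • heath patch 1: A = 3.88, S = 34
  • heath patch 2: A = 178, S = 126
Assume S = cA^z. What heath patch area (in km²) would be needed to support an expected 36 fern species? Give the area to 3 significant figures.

4.58 km²

z = ln(126/34) / ln(178/3.88) = 1.3099 / 3.8259 = 0.3424
c = 34 / 3.88^0.3424 = 34 / 1.591 = 21.37
A = (36/21.37)^(1/0.3424) ⇒ ln A = ln(1.684)/0.3424 = 1.5228
A = e^1.5228 ≈ 4.585 km²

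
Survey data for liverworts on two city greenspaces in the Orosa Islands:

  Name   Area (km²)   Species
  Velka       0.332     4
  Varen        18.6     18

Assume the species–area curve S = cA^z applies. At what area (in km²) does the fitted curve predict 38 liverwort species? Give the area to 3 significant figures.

z = ln(18/4) / ln(18.6/0.332) = 1.5041 / 4.0258 = 0.3736
c = 4 / 0.332^0.3736 = 4 / 0.6624 = 6.039
A = (38/6.039)^(1/0.3736) ⇒ ln A = ln(6.292)/0.3736 = 4.9231
A = e^4.9231 ≈ 137.4 km²

137 km²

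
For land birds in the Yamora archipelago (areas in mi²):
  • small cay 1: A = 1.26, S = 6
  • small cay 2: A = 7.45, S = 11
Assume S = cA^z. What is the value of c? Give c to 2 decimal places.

5.55

z = ln(S₂/S₁) / ln(A₂/A₁) = ln(11/6) / ln(7.45/1.26) = 0.6061 / 1.7771 = 0.3411
c = S₁ / A₁^z = 6 / 1.26^0.3411 = 6 / 1.082 = 5.545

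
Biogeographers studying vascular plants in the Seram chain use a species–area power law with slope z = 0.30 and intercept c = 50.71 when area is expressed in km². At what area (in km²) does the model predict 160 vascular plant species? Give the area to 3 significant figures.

160 = 50.71 × A^0.3  ⇒  A^0.3 = 160/50.71 = 3.155
ln A = ln(3.155) / 0.3 = 1.1491 / 0.3 = 3.8302
A = e^3.8302 ≈ 46.07 km²

46.1 km²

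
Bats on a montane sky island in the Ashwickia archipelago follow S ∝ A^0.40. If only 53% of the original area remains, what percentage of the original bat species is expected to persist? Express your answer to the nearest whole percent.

78%

S_new/S_old = (A_new/A_old)^z = 0.53^0.4
= exp(0.4 × ln 0.53) = exp(0.4 × -0.6349) = exp(-0.2540) ≈ 0.7757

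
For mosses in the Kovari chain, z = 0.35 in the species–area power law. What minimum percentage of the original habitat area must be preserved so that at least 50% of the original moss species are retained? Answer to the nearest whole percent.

14%

Need (A_new/A_old)^0.35 = 0.5, so A_new/A_old = 0.5^(1/0.35) = 0.5^2.857
ln(A_new/A_old) = ln 0.5 / 0.35 = -0.6931 / 0.35 = -1.9804
A_new/A_old = e^-1.9804 ≈ 0.138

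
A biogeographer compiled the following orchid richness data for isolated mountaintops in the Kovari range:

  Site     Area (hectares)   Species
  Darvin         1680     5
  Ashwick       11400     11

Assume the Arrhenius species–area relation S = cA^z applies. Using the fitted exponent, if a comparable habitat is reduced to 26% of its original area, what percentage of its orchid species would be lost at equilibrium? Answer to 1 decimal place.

z = ln(11/5) / ln(11400/1680) = 0.7885 / 1.9148 = 0.4118
S_new/S_old = (A_new/A_old)^z = 0.26^0.4118 = exp(0.4118 × -1.3471) = 0.5743
Fraction lost = 1 − 0.5743 = 0.4257

42.6%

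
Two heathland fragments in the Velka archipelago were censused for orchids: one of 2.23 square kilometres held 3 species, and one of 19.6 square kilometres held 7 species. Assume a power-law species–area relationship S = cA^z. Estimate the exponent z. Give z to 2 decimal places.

0.39

Taking logs: ln S = ln c + z ln A, so z = (ln S₂ − ln S₁)/(ln A₂ − ln A₁).
z = ln(7/3) / ln(19.6/2.23) = ln(2.333) / ln(8.789) = 0.8473 / 2.1735 = 0.3898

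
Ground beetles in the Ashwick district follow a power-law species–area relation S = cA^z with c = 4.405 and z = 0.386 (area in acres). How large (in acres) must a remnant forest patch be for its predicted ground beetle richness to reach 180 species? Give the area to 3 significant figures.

14900 acres

180 = 4.405 × A^0.386  ⇒  A^0.386 = 180/4.405 = 40.86
ln A = ln(40.86) / 0.386 = 3.7102 / 0.386 = 9.6120
A = e^9.6120 ≈ 14942 acres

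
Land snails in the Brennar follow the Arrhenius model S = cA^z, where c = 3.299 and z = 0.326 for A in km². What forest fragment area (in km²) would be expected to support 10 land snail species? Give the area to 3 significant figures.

30.0 km²

10 = 3.299 × A^0.326  ⇒  A^0.326 = 10/3.299 = 3.031
ln A = ln(3.031) / 0.326 = 1.1090 / 0.326 = 3.4017
A = e^3.4017 ≈ 30.02 km²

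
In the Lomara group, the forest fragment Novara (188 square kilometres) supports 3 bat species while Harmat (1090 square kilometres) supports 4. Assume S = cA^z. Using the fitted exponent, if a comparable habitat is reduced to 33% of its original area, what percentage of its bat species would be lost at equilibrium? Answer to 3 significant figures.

16.6%

z = ln(4/3) / ln(1090/188) = 0.2877 / 1.7575 = 0.1637
S_new/S_old = (A_new/A_old)^z = 0.33^0.1637 = exp(0.1637 × -1.1087) = 0.834
Fraction lost = 1 − 0.834 = 0.166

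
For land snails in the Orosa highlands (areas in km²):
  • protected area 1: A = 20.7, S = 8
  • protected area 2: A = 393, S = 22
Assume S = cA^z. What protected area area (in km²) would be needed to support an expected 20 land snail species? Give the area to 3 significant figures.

z = ln(22/8) / ln(393/20.7) = 1.0116 / 2.9437 = 0.3437
c = 8 / 20.7^0.3437 = 8 / 2.833 = 2.824
A = (20/2.824)^(1/0.3437) ⇒ ln A = ln(7.082)/0.3437 = 5.6965
A = e^5.6965 ≈ 297.8 km²

298 km²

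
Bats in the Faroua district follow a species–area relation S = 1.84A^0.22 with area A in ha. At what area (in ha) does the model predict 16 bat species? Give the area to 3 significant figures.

16 = 1.84 × A^0.22  ⇒  A^0.22 = 16/1.84 = 8.696
ln A = ln(8.696) / 0.22 = 2.1628 / 0.22 = 9.8310
A = e^9.8310 ≈ 18602 ha

18600 ha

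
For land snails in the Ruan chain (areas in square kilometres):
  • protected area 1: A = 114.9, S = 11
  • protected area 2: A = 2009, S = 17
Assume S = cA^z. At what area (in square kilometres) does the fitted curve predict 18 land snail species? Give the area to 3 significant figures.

z = ln(17/11) / ln(2009/114.9) = 0.4353 / 2.8613 = 0.1521
c = 11 / 114.9^0.1521 = 11 / 2.058 = 5.345
A = (18/5.345)^(1/0.1521) ⇒ ln A = ln(3.368)/0.1521 = 7.9811
A = e^7.9811 ≈ 2925 square kilometres

2930 square kilometres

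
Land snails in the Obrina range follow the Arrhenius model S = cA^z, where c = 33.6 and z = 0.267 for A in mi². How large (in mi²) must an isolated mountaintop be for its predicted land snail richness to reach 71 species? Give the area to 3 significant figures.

71 = 33.6 × A^0.267  ⇒  A^0.267 = 71/33.6 = 2.113
ln A = ln(2.113) / 0.267 = 0.7482 / 0.267 = 2.8021
A = e^2.8021 ≈ 16.48 mi²

16.5 mi²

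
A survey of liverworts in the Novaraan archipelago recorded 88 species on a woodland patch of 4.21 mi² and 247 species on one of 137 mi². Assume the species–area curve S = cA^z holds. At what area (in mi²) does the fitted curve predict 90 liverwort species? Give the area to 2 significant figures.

z = ln(247/88) / ln(137/4.21) = 1.0321 / 3.4825 = 0.2964
c = 88 / 4.21^0.2964 = 88 / 1.531 = 57.47
A = (90/57.47)^(1/0.2964) ⇒ ln A = ln(1.566)/0.2964 = 1.5133
A = e^1.5133 ≈ 4.542 mi²

4.5 mi²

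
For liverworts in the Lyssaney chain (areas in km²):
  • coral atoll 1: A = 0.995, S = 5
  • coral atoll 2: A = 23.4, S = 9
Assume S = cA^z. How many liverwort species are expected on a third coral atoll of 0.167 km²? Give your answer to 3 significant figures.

3.59

z = ln(9/5) / ln(23.4/0.995) = 0.5878 / 3.1577 = 0.1861
c = 5 / 0.995^0.1861 = 5 / 0.9991 = 5.005
S₃ = 5.005 × 0.167^0.1861 = 5.005 × 0.7167 ≈ 3.587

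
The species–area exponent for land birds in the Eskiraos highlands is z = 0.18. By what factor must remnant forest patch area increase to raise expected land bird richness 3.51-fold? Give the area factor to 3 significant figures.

1070

(A₂/A₁)^0.18 = 3.51, so A₂/A₁ = 3.51^(1/0.18) = 3.51^5.556
ln(A₂/A₁) = ln 3.51 / 0.18 = 1.2556 / 0.18 = 6.9756
A₂/A₁ = e^6.9756 ≈ 1070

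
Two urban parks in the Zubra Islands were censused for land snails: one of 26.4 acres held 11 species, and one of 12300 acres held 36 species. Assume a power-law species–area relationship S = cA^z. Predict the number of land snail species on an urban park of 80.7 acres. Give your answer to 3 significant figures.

13.6

z = ln(36/11) / ln(12300/26.4) = 1.1856 / 6.1440 = 0.1930
c = 11 / 26.4^0.1930 = 11 / 1.881 = 5.849
S₃ = 5.849 × 80.7^0.1930 = 5.849 × 2.333 ≈ 13.65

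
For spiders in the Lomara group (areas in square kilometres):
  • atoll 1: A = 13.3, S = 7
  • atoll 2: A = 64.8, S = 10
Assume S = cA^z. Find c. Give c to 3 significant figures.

3.91

z = ln(S₂/S₁) / ln(A₂/A₁) = ln(10/7) / ln(64.8/13.3) = 0.3567 / 1.5835 = 0.2252
c = S₁ / A₁^z = 7 / 13.3^0.2252 = 7 / 1.791 = 3.908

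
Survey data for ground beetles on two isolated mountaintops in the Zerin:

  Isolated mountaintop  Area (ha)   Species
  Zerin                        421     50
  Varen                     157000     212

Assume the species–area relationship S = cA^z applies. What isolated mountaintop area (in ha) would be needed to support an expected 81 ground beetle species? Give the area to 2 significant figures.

3000 ha

z = ln(212/50) / ln(157000/421) = 1.4446 / 5.9214 = 0.2440
c = 50 / 421^0.2440 = 50 / 4.367 = 11.45
A = (81/11.45)^(1/0.2440) ⇒ ln A = ln(7.075)/0.2440 = 8.0201
A = e^8.0201 ≈ 3042 ha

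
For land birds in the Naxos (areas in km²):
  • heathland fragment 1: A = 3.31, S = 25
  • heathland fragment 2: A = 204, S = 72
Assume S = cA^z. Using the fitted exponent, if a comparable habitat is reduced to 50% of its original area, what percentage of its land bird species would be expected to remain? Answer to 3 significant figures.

z = ln(72/25) / ln(204/3.31) = 1.0578 / 4.1212 = 0.2567
S_new/S_old = (A_new/A_old)^z = 0.5^0.2567 = exp(0.2567 × -0.6931) = 0.837

83.7%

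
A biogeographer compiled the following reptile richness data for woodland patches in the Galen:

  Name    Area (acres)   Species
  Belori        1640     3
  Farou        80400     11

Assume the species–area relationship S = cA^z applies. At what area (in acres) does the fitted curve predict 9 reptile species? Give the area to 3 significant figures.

z = ln(11/3) / ln(80400/1640) = 1.2993 / 3.8923 = 0.3338
c = 3 / 1640^0.3338 = 3 / 11.83 = 0.2535
A = (9/0.2535)^(1/0.3338) ⇒ ln A = ln(35.5)/0.3338 = 10.6936
A = e^10.6936 ≈ 44073 acres

44100 acres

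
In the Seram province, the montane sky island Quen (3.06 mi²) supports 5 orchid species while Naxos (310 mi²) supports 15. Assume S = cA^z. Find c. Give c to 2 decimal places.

z = ln(S₂/S₁) / ln(A₂/A₁) = ln(15/5) / ln(310/3.06) = 1.0986 / 4.6182 = 0.2379
c = S₁ / A₁^z = 5 / 3.06^0.2379 = 5 / 1.305 = 3.832

3.83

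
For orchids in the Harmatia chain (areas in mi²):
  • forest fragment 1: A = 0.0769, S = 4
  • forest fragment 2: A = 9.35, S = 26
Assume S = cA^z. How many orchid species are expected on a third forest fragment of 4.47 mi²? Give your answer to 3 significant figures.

19.5

z = ln(26/4) / ln(9.35/0.0769) = 1.8718 / 4.8006 = 0.3899
c = 4 / 0.0769^0.3899 = 4 / 0.3678 = 10.88
S₃ = 10.88 × 4.47^0.3899 = 10.88 × 1.793 ≈ 19.5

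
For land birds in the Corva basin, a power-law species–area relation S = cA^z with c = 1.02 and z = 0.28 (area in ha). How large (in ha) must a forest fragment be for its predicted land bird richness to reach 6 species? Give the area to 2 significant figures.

6 = 1.02 × A^0.28  ⇒  A^0.28 = 6/1.02 = 5.882
ln A = ln(5.882) / 0.28 = 1.7720 / 0.28 = 6.3284
A = e^6.3284 ≈ 560.3 ha

560 ha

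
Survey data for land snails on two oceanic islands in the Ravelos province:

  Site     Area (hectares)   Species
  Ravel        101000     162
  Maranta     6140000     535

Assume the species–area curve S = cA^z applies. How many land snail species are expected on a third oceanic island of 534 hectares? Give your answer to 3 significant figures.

z = ln(535/162) / ln(6140000/101000) = 1.1947 / 4.1075 = 0.2909
c = 162 / 101000^0.2909 = 162 / 28.54 = 5.675
S₃ = 5.675 × 534^0.2909 = 5.675 × 6.213 ≈ 35.26

35.3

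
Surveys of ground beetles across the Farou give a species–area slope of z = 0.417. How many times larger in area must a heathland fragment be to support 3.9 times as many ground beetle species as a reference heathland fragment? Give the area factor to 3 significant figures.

26.1

(A₂/A₁)^0.417 = 3.9, so A₂/A₁ = 3.9^(1/0.417) = 3.9^2.398
ln(A₂/A₁) = ln 3.9 / 0.417 = 1.3610 / 0.417 = 3.2637
A₂/A₁ = e^3.2637 ≈ 26.15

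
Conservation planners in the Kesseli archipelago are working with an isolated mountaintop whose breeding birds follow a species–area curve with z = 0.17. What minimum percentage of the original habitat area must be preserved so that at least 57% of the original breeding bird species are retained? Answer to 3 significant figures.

3.66%

Need (A_new/A_old)^0.17 = 0.57, so A_new/A_old = 0.57^(1/0.17) = 0.57^5.882
ln(A_new/A_old) = ln 0.57 / 0.17 = -0.5621 / 0.17 = -3.3066
A_new/A_old = e^-3.3066 ≈ 0.03664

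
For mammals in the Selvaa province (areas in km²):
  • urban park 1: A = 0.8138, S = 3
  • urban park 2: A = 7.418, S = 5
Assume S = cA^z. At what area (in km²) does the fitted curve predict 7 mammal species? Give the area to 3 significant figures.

31.8 km²

z = ln(5/3) / ln(7.418/0.8138) = 0.5108 / 2.2100 = 0.2311
c = 3 / 0.8138^0.2311 = 3 / 0.9535 = 3.146
A = (7/3.146)^(1/0.2311) ⇒ ln A = ln(2.225)/0.2311 = 3.4596
A = e^3.4596 ≈ 31.8 km²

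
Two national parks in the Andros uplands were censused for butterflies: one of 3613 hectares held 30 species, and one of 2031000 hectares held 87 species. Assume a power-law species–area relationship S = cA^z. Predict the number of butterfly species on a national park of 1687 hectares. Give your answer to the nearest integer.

z = ln(87/30) / ln(2031000/3613) = 1.0647 / 6.3317 = 0.1682
c = 30 / 3613^0.1682 = 30 / 3.965 = 7.566
S₃ = 7.566 × 1687^0.1682 = 7.566 × 3.489 ≈ 26.39

26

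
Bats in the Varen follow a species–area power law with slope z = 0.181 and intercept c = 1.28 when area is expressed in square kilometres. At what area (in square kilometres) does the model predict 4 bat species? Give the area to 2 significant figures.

540 square kilometres

4 = 1.28 × A^0.181  ⇒  A^0.181 = 4/1.28 = 3.125
ln A = ln(3.125) / 0.181 = 1.1394 / 0.181 = 6.2952
A = e^6.2952 ≈ 542 square kilometres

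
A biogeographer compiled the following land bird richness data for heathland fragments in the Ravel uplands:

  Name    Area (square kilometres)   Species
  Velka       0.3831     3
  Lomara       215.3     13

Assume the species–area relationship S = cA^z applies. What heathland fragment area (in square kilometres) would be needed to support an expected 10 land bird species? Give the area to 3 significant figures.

z = ln(13/3) / ln(215.3/0.3831) = 1.4663 / 6.3315 = 0.2316
c = 3 / 0.3831^0.2316 = 3 / 0.8008 = 3.746
A = (10/3.746)^(1/0.2316) ⇒ ln A = ln(2.669)/0.2316 = 4.2392
A = e^4.2392 ≈ 69.35 square kilometres

69.4 square kilometres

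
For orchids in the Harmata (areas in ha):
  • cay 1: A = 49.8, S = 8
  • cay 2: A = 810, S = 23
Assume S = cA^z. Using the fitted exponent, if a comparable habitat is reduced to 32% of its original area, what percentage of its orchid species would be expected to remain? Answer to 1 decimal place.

65.0%

z = ln(23/8) / ln(810/49.8) = 1.0561 / 2.7890 = 0.3786
S_new/S_old = (A_new/A_old)^z = 0.32^0.3786 = exp(0.3786 × -1.1394) = 0.6496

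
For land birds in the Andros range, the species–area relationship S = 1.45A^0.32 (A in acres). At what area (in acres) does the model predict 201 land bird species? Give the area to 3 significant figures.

201 = 1.45 × A^0.32  ⇒  A^0.32 = 201/1.45 = 138.6
ln A = ln(138.6) / 0.32 = 4.9317 / 0.32 = 15.4117
A = e^15.4117 ≈ 4934154 acres

4930000 acres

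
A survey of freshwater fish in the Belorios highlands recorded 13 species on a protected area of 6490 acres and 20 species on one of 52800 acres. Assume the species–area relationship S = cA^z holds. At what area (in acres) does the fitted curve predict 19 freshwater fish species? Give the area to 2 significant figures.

41000 acres

z = ln(20/13) / ln(52800/6490) = 0.4308 / 2.0962 = 0.2055
c = 13 / 6490^0.2055 = 13 / 6.073 = 2.141
A = (19/2.141)^(1/0.2055) ⇒ ln A = ln(8.876)/0.2055 = 10.6247
A = e^10.6247 ≈ 41137 acres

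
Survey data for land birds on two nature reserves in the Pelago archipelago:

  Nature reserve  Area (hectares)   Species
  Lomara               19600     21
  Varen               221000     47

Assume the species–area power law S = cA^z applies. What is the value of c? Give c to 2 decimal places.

0.78

z = ln(S₂/S₁) / ln(A₂/A₁) = ln(47/21) / ln(221000/19600) = 0.8056 / 2.4226 = 0.3325
c = S₁ / A₁^z = 21 / 19600^0.3325 = 21 / 26.75 = 0.785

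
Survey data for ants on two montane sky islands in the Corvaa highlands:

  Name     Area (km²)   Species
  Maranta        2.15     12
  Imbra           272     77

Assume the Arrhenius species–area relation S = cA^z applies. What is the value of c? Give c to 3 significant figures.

8.94

z = ln(S₂/S₁) / ln(A₂/A₁) = ln(77/12) / ln(272/2.15) = 1.8589 / 4.8403 = 0.3840
c = S₁ / A₁^z = 12 / 2.15^0.3840 = 12 / 1.342 = 8.944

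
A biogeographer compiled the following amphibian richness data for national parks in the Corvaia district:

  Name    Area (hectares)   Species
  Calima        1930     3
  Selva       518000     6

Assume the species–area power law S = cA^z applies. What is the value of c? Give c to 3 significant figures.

z = ln(S₂/S₁) / ln(A₂/A₁) = ln(6/3) / ln(518000/1930) = 0.6931 / 5.5925 = 0.1239
c = S₁ / A₁^z = 3 / 1930^0.1239 = 3 / 2.554 = 1.175

1.17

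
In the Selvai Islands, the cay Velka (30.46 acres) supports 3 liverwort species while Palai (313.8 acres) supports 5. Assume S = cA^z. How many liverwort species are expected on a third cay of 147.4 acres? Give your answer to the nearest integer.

z = ln(5/3) / ln(313.8/30.46) = 0.5108 / 2.3323 = 0.2190
c = 3 / 30.46^0.2190 = 3 / 2.113 = 1.42
S₃ = 1.42 × 147.4^0.2190 = 1.42 × 2.985 ≈ 4.237

4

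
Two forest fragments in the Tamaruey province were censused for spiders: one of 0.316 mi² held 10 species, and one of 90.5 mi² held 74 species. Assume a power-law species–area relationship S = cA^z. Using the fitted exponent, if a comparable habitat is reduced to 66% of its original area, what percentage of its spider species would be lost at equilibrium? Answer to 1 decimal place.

z = ln(74/10) / ln(90.5/0.316) = 2.0015 / 5.6574 = 0.3538
S_new/S_old = (A_new/A_old)^z = 0.66^0.3538 = exp(0.3538 × -0.4155) = 0.8633
Fraction lost = 1 − 0.8633 = 0.1367

13.7%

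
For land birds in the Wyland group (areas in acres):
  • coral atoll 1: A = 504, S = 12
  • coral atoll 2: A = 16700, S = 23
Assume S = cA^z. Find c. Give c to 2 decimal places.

3.78

z = ln(S₂/S₁) / ln(A₂/A₁) = ln(23/12) / ln(16700/504) = 0.6506 / 3.5006 = 0.1859
c = S₁ / A₁^z = 12 / 504^0.1859 = 12 / 3.179 = 3.775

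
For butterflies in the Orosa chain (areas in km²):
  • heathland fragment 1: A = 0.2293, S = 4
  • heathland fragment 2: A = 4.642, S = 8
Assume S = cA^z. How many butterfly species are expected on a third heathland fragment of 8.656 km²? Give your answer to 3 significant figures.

9.24

z = ln(8/4) / ln(4.642/0.2293) = 0.6931 / 3.0079 = 0.2304
c = 4 / 0.2293^0.2304 = 4 / 0.7122 = 5.616
S₃ = 5.616 × 8.656^0.2304 = 5.616 × 1.644 ≈ 9.235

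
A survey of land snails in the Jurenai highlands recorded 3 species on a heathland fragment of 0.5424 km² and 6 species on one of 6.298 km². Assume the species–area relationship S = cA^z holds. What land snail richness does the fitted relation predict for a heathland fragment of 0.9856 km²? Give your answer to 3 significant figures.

z = ln(6/3) / ln(6.298/0.5424) = 0.6931 / 2.4520 = 0.2827
c = 3 / 0.5424^0.2827 = 3 / 0.8412 = 3.566
S₃ = 3.566 × 0.9856^0.2827 = 3.566 × 0.9959 ≈ 3.552

3.55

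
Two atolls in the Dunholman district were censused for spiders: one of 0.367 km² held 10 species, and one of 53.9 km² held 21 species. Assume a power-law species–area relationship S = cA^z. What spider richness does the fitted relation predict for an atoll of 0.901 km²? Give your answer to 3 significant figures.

z = ln(21/10) / ln(53.9/0.367) = 0.7419 / 4.9895 = 0.1487
c = 10 / 0.367^0.1487 = 10 / 0.8615 = 11.61
S₃ = 11.61 × 0.901^0.1487 = 11.61 × 0.9846 ≈ 11.43

11.4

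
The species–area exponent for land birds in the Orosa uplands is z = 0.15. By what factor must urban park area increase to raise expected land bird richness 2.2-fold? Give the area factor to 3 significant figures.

192

(A₂/A₁)^0.15 = 2.2, so A₂/A₁ = 2.2^(1/0.15) = 2.2^6.667
ln(A₂/A₁) = ln 2.2 / 0.15 = 0.7885 / 0.15 = 5.2564
A₂/A₁ = e^5.2564 ≈ 191.8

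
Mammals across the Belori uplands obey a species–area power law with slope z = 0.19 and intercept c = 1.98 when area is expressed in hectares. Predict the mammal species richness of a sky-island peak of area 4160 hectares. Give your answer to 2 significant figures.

9.6

S = 1.98 × 4160^0.19 = 1.98 × 4.871 ≈ 9.645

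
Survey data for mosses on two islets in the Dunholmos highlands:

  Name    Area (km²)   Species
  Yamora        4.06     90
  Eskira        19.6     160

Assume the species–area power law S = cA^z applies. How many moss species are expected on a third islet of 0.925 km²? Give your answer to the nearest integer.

z = ln(160/90) / ln(19.6/4.06) = 0.5754 / 1.5743 = 0.3655
c = 90 / 4.06^0.3655 = 90 / 1.669 = 53.93
S₃ = 53.93 × 0.925^0.3655 = 53.93 × 0.9719 ≈ 52.42

52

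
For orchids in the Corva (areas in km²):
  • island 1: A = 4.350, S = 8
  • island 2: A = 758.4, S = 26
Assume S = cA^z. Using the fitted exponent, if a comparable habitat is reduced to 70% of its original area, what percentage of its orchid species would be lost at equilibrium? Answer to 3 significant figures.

z = ln(26/8) / ln(758.4/4.35) = 1.1787 / 5.1610 = 0.2284
S_new/S_old = (A_new/A_old)^z = 0.7^0.2284 = exp(0.2284 × -0.3567) = 0.9218
Fraction lost = 1 − 0.9218 = 0.07823

7.82%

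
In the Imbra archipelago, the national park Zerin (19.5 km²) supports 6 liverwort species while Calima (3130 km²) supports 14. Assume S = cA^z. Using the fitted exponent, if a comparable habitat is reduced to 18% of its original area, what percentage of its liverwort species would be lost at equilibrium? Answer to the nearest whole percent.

z = ln(14/6) / ln(3130/19.5) = 0.8473 / 5.0784 = 0.1668
S_new/S_old = (A_new/A_old)^z = 0.18^0.1668 = exp(0.1668 × -1.7148) = 0.7512
Fraction lost = 1 − 0.7512 = 0.2488

25%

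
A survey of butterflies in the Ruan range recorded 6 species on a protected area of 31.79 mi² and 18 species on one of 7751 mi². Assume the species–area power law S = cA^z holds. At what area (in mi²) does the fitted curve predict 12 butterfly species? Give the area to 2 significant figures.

z = ln(18/6) / ln(7751/31.79) = 1.0986 / 5.4964 = 0.1999
c = 6 / 31.79^0.1999 = 6 / 1.997 = 3.005
A = (12/3.005)^(1/0.1999) ⇒ ln A = ln(3.993)/0.1999 = 6.9270
A = e^6.9270 ≈ 1019 mi²

1000 mi²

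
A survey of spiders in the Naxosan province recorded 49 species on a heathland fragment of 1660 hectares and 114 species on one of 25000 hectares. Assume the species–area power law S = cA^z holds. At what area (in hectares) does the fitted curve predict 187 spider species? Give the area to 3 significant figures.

123000 hectares

z = ln(114/49) / ln(25000/1660) = 0.8444 / 2.7121 = 0.3113
c = 49 / 1660^0.3113 = 49 / 10.06 = 4.871
A = (187/4.871)^(1/0.3113) ⇒ ln A = ln(38.39)/0.3113 = 11.7162
A = e^11.7162 ≈ 122545 hectares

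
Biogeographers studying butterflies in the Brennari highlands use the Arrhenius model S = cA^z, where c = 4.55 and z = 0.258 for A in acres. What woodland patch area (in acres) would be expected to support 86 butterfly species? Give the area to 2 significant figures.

86 = 4.55 × A^0.258  ⇒  A^0.258 = 86/4.55 = 18.9
ln A = ln(18.9) / 0.258 = 2.9392 / 0.258 = 11.3923
A = e^11.3923 ≈ 88639 acres

89000 acres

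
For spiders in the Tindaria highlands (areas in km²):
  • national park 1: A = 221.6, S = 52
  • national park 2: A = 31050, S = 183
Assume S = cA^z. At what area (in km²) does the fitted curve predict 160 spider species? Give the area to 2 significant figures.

z = ln(183/52) / ln(31050/221.6) = 1.2582 / 4.9425 = 0.2546
c = 52 / 221.6^0.2546 = 52 / 3.955 = 13.15
A = (160/13.15)^(1/0.2546) ⇒ ln A = ln(12.17)/0.2546 = 9.8158
A = e^9.8158 ≈ 18320 km²

18000 km²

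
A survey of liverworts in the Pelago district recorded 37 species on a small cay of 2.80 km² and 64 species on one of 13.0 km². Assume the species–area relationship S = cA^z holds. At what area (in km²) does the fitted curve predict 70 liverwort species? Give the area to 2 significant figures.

z = ln(64/37) / ln(13/2.8) = 0.5480 / 1.5353 = 0.3569
c = 37 / 2.8^0.3569 = 37 / 1.444 = 25.62
A = (70/25.62)^(1/0.3569) ⇒ ln A = ln(2.732)/0.3569 = 2.8160
A = e^2.8160 ≈ 16.71 km²

17 km²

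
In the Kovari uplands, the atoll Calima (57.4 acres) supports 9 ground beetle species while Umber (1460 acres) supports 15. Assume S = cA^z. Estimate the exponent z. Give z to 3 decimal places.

0.158

Taking logs: ln S = ln c + z ln A, so z = (ln S₂ − ln S₁)/(ln A₂ − ln A₁).
z = ln(15/9) / ln(1460/57.4) = ln(1.667) / ln(25.44) = 0.5108 / 3.2361 = 0.1578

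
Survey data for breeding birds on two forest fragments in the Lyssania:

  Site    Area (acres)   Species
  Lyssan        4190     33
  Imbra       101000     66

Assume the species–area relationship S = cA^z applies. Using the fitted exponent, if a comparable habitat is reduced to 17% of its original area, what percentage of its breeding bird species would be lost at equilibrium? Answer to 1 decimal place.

z = ln(66/33) / ln(101000/4190) = 0.6931 / 3.1824 = 0.2178
S_new/S_old = (A_new/A_old)^z = 0.17^0.2178 = exp(0.2178 × -1.7720) = 0.6798
Fraction lost = 1 − 0.6798 = 0.3202

32.0%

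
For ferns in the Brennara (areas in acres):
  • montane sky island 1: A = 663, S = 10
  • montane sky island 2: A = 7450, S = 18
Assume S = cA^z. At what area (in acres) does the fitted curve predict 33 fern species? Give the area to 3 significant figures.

z = ln(18/10) / ln(7450/663) = 0.5878 / 2.4192 = 0.2430
c = 10 / 663^0.2430 = 10 / 4.848 = 2.063
A = (33/2.063)^(1/0.2430) ⇒ ln A = ln(16)/0.2430 = 11.4107
A = e^11.4107 ≈ 90281 acres

90300 acres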